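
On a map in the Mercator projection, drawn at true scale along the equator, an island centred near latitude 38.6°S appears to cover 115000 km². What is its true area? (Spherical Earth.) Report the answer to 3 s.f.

70200 km²

Mercator is conformal, so the point scale is isotropic: h = k = sec φ = 1/cos φ.
Areal scale = k² = sec²φ = 1/cos²(38.6°) = 1/0.7815² = 1.637.
True area = apparent / (areal scale) = 115000 / 1.637 ≈ 70200 km².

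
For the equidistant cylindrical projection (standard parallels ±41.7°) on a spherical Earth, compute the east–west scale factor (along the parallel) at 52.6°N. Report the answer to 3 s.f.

The equidistant cylindrical projection with φ₀ = 41.7° has h = 1 (meridians true) and k = cos φ₀ / cos φ along parallels.
k = cos 41.7° / cos 52.6° = 0.7466/0.6074 = 1.229.

1.23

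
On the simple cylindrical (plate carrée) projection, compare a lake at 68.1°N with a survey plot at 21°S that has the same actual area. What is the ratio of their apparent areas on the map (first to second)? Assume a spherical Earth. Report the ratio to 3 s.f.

For the equirectangular projection with φ₀ = 0 (plate carrée), h = 1 along meridians and k = sec φ along parallels.
Areal scale at 68.1°: h·k = 1.000 × 2.681 = 2.681.
Areal scale at 21°: h·k = 1.000 × 1.071 = 1.071.
Ratio = 2.681/1.071 ≈ 2.50.

2.50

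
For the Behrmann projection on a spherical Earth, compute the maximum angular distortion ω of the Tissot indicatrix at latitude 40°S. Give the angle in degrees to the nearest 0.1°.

14.0°

Behrmann is a cylindrical equal-area projection with standard parallels at ±30°. For cylindrical equal-area with standard parallel φ₀, h = cos φ / cos φ₀ and k = cos φ₀ / cos φ, so h·k = 1.
At 40°: h = 0.8846, k = 1.131; principal scales a = 1.131, b = 0.8846.
sin(ω/2) = (a − b)/(a + b) = 0.2460/2.015 = 0.1221, so ω = 2 arcsin(0.1221) ≈ 14.0°.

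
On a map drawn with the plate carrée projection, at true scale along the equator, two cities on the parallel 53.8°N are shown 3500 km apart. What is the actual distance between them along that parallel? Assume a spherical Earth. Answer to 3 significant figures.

2070 km

Plate carrée maps x = Rλ, y = Rφ. The meridian scale is h = 1 and the parallel scale is k = 1/cos φ = sec φ.
Along the parallel at 53.8°, map distances are exaggerated by k = sec 53.8° = 1.693.
True distance = 3500 / 1.693 = 3500 × cos 53.8° ≈ 2070 km.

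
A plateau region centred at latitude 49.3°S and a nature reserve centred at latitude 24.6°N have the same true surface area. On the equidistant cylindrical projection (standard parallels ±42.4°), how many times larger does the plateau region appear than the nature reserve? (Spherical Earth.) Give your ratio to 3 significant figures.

In the equirectangular projection with standard parallel φ₀ = 42.4° (x = Rλ cos φ₀, y = Rφ), meridians are true-scale (h = 1) and the parallel scale is k = cos φ₀ / cos φ.
Areal scale at 49.3°: h·k = 1.000 × 1.132 = 1.132.
Areal scale at 24.6°: h·k = 1.000 × 0.8122 = 0.8122.
Ratio = 1.132/0.8122 ≈ 1.39.

1.39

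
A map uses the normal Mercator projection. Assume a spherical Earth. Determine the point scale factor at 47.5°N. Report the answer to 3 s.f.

The Mercator projection is conformal; its linear scale factor is the same in every direction and equals sec φ = 1/cos φ.
k = 1/cos 47.5° = 1/0.6756 = 1.480.

1.48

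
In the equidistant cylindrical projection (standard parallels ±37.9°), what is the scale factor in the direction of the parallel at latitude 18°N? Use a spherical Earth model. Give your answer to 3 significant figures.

The equidistant cylindrical projection with φ₀ = 37.9° has h = 1 (meridians true) and k = cos φ₀ / cos φ along parallels.
k = cos 37.9° / cos 18° = 0.7891/0.9511 = 0.8297.

0.830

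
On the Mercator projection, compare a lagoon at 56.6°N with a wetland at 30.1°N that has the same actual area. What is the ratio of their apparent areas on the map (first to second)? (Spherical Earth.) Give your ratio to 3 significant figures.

Mercator is conformal with k = sec φ, so areal scale = k² = sec²φ.
At 56.6°: sec²(56.6°) = 1/0.5505² = 3.300.
At 30.1°: sec²(30.1°) = 1/0.8652² = 1.336.
Ratio = 3.300/1.336 = cos²(30.1°)/cos²(56.6°) ≈ 2.47.

2.47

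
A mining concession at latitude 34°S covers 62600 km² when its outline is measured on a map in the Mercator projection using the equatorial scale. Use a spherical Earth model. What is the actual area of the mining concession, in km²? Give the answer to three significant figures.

The Mercator projection is conformal; its linear scale factor is the same in every direction and equals sec φ = 1/cos φ.
Areal scale = k² = sec²φ = 1/cos²(34°) = 1/0.8290² = 1.455.
True area = apparent / (areal scale) = 62600 / 1.455 ≈ 43000 km².

43000 km²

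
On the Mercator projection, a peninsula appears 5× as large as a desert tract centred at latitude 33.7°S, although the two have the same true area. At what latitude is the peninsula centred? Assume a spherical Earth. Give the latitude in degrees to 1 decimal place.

For equal true areas on Mercator, apparent areas scale as sec²φ, so the ratio is cos²φ₂ / cos²φ₁.
cos²φ₂ / cos²φ₁ = 5  ⇒  cos φ₁ = cos 33.7° / √5 = 0.8320/2.236 = 0.3721.
φ₁ = arccos(0.3721) ≈ 68.2°.

68.2°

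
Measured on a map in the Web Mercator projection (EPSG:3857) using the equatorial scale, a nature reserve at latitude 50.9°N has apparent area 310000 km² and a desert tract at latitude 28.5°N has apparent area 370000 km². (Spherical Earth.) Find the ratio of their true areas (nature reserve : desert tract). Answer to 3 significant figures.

0.431

On Mercator the areal scale is sec²φ, so true area = apparent × cos²φ.
True area of nature reserve: 310000 × cos²(50.9°) = 310000 × 0.3978 = 123300 km².
True area of desert tract: 370000 × cos²(28.5°) = 370000 × 0.7723 = 285800 km².
Ratio = 123300 / 285800 ≈ 0.431.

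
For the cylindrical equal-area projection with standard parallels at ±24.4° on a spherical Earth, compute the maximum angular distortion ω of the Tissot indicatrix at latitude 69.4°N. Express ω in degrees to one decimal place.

A cylindrical equal-area projection with standard parallel φ₀ has meridian scale h = cos φ / cos φ₀ and parallel scale k = cos φ₀ / cos φ (so areas are preserved, h·k = 1).
At 69.4°: h = 0.3863, k = 2.588; principal scales a = 2.588, b = 0.3863.
sin(ω/2) = (a − b)/(a + b) = 2.202/2.975 = 0.7402, so ω = 2 arcsin(0.7402) ≈ 95.5°.

95.5°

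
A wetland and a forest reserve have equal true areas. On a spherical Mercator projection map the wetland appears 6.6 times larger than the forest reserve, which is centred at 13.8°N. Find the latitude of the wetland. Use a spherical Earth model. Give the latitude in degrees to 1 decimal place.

On Mercator, (apparent₁)/(apparent₂) = sec²φ₁ / sec²φ₂ when true areas are equal.
cos²φ₂ / cos²φ₁ = 6.6  ⇒  cos φ₁ = cos 13.8° / √6.6 = 0.9711/2.569 = 0.3780.
φ₁ = arccos(0.3780) ≈ 67.8°.

67.8°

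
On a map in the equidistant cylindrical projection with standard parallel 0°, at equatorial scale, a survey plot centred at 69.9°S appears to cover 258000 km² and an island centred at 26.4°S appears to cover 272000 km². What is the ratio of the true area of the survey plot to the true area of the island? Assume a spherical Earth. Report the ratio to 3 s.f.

Plate carrée has h = 1 and k = sec φ, giving areal scale sec φ; true area = (apparent area) · cos φ.
True area of survey plot: 258000 × cos(69.9°) = 258000 × 0.3437 = 88660 km².
True area of island: 272000 × cos(26.4°) = 272000 × 0.8957 = 243600 km².
Ratio = 88660 / 243600 ≈ 0.364.

0.364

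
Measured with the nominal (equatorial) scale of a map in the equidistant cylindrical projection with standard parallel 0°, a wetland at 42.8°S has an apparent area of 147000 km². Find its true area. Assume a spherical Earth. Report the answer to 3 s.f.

108000 km²

For the equirectangular projection with φ₀ = 0 (plate carrée), h = 1 along meridians and k = sec φ along parallels.
Areal scale = h·k = 1 × sec φ; at 42.8°, h = 1.000, k = 1.363, so h·k = 1.363.
True area = apparent / (areal scale) = 147000 / 1.363 ≈ 108000 km².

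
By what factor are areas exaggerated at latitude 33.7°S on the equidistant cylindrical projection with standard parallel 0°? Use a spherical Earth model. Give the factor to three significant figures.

1.20

Plate carrée maps x = Rλ, y = Rφ. The meridian scale is h = 1 and the parallel scale is k = 1/cos φ = sec φ.
Areal scale = h·k = 1 × sec φ; at 33.7°, h = 1.000, k = 1.202, so h·k = 1.202.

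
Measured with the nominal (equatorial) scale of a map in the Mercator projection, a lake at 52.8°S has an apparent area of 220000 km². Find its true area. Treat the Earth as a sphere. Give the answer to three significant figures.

80400 km²

The Mercator projection is conformal; its linear scale factor is the same in every direction and equals sec φ = 1/cos φ.
Areal scale = k² = sec²φ = 1/cos²(52.8°) = 1/0.6046² = 2.736.
True area = apparent / (areal scale) = 220000 / 2.736 ≈ 80400 km².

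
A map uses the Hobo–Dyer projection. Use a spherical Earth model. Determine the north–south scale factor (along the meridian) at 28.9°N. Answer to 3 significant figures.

1.10

Hobo–Dyer is a cylindrical equal-area projection with standard parallels at ±37.5°. A cylindrical equal-area projection with standard parallel φ₀ has meridian scale h = cos φ / cos φ₀ and parallel scale k = cos φ₀ / cos φ (so areas are preserved, h·k = 1).
h = cos 28.9° / cos 37.5° = 0.8755/0.7934 = 1.103.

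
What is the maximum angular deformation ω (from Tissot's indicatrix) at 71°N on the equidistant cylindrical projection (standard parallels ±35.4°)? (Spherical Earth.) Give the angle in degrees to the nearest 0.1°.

50.8°

With standard parallel φ₀ = 35.4°, the equirectangular projection gives x = Rλ cos φ₀, y = Rφ, so h = 1 and k = cos 35.4° / cos φ.
At 71°: h = 1.000, k = 2.504; principal scales a = 2.504, b = 1.000.
sin(ω/2) = (a − b)/(a + b) = 1.504/3.504 = 0.4292, so ω = 2 arcsin(0.4292) ≈ 50.8°.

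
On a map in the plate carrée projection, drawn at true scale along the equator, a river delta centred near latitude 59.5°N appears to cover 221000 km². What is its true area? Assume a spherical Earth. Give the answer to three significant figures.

Plate carrée maps x = Rλ, y = Rφ. The meridian scale is h = 1 and the parallel scale is k = 1/cos φ = sec φ.
Areal scale = h·k = 1 × sec φ; at 59.5°, h = 1.000, k = 1.970, so h·k = 1.970.
True area = apparent / (areal scale) = 221000 / 1.970 ≈ 112000 km².

112000 km²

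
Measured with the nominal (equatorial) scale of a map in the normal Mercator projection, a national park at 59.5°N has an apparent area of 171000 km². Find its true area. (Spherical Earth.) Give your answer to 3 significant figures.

For Mercator, h = k = sec φ (a conformal cylindrical projection has a single point scale, 1/cos φ).
Areal scale = k² = sec²φ = 1/cos²(59.5°) = 1/0.5075² = 3.882.
True area = apparent / (areal scale) = 171000 / 3.882 ≈ 44000 km².

44000 km²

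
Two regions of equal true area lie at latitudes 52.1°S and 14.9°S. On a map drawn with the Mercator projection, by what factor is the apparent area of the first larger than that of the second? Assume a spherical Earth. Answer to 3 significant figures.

2.47

On Mercator, area is exaggerated by sec²φ = 1/cos²φ.
At 52.1°: sec²(52.1°) = 1/0.6143² = 2.650.
At 14.9°: sec²(14.9°) = 1/0.9664² = 1.071.
Ratio = 2.650/1.071 = cos²(14.9°)/cos²(52.1°) ≈ 2.47.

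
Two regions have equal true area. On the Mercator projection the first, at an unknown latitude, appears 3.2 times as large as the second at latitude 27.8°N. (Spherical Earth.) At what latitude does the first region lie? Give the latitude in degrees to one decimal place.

60.4°

Mercator areal scale is sec²φ, so apparent-area ratio = sec²φ₁ / sec²φ₂ = cos²φ₂ / cos²φ₁.
cos²φ₂ / cos²φ₁ = 3.2  ⇒  cos φ₁ = cos 27.8° / √3.2 = 0.8846/1.789 = 0.4945.
φ₁ = arccos(0.4945) ≈ 60.4°.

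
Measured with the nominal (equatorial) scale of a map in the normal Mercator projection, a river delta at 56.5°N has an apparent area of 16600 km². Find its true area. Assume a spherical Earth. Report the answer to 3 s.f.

Mercator is conformal, so the point scale is isotropic: h = k = sec φ = 1/cos φ.
Areal scale = k² = sec²φ = 1/cos²(56.5°) = 1/0.5519² = 3.283.
True area = apparent / (areal scale) = 16600 / 3.283 ≈ 5060 km².

5060 km²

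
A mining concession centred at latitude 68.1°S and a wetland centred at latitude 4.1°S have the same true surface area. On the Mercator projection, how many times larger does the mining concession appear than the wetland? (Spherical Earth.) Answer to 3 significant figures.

Mercator areal scale is sec²φ.
At 68.1°: sec²(68.1°) = 1/0.3730² = 7.188.
At 4.1°: sec²(4.1°) = 1/0.9974² = 1.005.
Ratio = 7.188/1.005 = cos²(4.1°)/cos²(68.1°) ≈ 7.15.

7.15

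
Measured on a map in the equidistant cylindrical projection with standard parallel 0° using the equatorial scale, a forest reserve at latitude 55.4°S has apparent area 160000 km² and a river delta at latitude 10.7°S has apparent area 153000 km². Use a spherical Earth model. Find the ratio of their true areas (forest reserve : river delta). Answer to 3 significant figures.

0.604

On the plate carrée, areal scale = h·k = 1 × sec φ, so true area = apparent × cos φ.
True area of forest reserve: 160000 × cos(55.4°) = 160000 × 0.5678 = 90850 km².
True area of river delta: 153000 × cos(10.7°) = 153000 × 0.9826 = 150300 km².
Ratio = 90850 / 150300 ≈ 0.604.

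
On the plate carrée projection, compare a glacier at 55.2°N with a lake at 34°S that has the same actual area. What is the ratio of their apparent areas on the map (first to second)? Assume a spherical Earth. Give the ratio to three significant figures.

In the plate carrée (x = Rλ, y = Rφ), meridians are true-scale (h = 1) and parallels are stretched by k = sec φ.
Areal scale at 55.2°: h·k = 1.000 × 1.752 = 1.752.
Areal scale at 34°: h·k = 1.000 × 1.206 = 1.206.
Ratio = 1.752/1.206 ≈ 1.45.

1.45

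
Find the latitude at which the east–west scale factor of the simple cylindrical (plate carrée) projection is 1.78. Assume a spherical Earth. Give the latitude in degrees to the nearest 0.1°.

55.8°

Plate carrée: h = 1, k = sec φ along parallels.
sec φ = 1.78  ⇒  cos φ = 0.5618  ⇒  φ ≈ 55.8°.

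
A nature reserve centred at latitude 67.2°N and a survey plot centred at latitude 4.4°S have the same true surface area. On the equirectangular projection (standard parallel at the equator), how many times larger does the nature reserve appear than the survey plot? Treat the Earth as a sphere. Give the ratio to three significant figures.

2.57

For the equirectangular projection with φ₀ = 0 (plate carrée), h = 1 along meridians and k = sec φ along parallels.
Areal scale at 67.2°: h·k = 1.000 × 2.581 = 2.581.
Areal scale at 4.4°: h·k = 1.000 × 1.003 = 1.003.
Ratio = 2.581/1.003 ≈ 2.57.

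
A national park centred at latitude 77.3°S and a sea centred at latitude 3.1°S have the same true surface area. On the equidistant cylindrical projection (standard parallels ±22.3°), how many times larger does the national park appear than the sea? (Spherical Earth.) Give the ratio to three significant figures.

The equidistant cylindrical projection with φ₀ = 22.3° has h = 1 (meridians true) and k = cos φ₀ / cos φ along parallels.
Areal scale at 77.3°: h·k = 1.000 × 4.208 = 4.208.
Areal scale at 3.1°: h·k = 1.000 × 0.9266 = 0.9266.
Ratio = 4.208/0.9266 ≈ 4.54.

4.54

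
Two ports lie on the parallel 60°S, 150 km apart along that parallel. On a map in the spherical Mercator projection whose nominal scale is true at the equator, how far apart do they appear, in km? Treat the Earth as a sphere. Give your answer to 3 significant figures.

The Mercator projection is conformal; its linear scale factor is the same in every direction and equals sec φ = 1/cos φ.
Along the parallel, k = sec 60° = 1/0.5000 = 2.000.
Map distance = 150 × 2.000 ≈ 300 km.

300 km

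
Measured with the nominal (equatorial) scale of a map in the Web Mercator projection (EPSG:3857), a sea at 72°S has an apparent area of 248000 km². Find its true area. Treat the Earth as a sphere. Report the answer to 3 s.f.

23700 km²

For Mercator, h = k = sec φ (a conformal cylindrical projection has a single point scale, 1/cos φ).
Areal scale = k² = sec²φ = 1/cos²(72°) = 1/0.3090² = 10.47.
True area = apparent / (areal scale) = 248000 / 10.47 ≈ 23700 km².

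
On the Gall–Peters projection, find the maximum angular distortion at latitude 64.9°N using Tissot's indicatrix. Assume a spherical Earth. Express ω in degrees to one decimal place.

56.2°

Gall–Peters is a cylindrical equal-area projection with standard parallels at ±45°. Cylindrical equal-area (φ₀ = 45°): h = cos φ / cos 45° along meridians, k = cos 45° / cos φ along parallels; h·k = 1.
At 64.9°: h = 0.5999, k = 1.667; principal scales a = 1.667, b = 0.5999.
sin(ω/2) = (a − b)/(a + b) = 1.067/2.267 = 0.4707, so ω = 2 arcsin(0.4707) ≈ 56.2°.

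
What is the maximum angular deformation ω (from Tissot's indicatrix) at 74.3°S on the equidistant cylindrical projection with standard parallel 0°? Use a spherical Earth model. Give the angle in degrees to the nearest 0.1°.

70.1°

In the plate carrée (x = Rλ, y = Rφ), meridians are true-scale (h = 1) and parallels are stretched by k = sec φ.
At 74.3°: h = 1.000, k = 3.695; principal scales a = 3.695, b = 1.000.
sin(ω/2) = (a − b)/(a + b) = 2.695/4.695 = 0.5741, so ω = 2 arcsin(0.5741) ≈ 70.1°.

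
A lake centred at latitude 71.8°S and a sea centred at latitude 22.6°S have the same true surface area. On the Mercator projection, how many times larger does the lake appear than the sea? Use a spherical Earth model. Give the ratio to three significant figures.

8.74

Mercator areal scale is sec²φ.
At 71.8°: sec²(71.8°) = 1/0.3123² = 10.25.
At 22.6°: sec²(22.6°) = 1/0.9232² = 1.173.
Ratio = 10.25/1.173 = cos²(22.6°)/cos²(71.8°) ≈ 8.74.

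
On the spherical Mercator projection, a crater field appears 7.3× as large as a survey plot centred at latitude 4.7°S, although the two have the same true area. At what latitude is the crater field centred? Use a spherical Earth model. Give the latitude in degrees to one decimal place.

68.4°

On Mercator, (apparent₁)/(apparent₂) = sec²φ₁ / sec²φ₂ when true areas are equal.
cos²φ₂ / cos²φ₁ = 7.3  ⇒  cos φ₁ = cos 4.7° / √7.3 = 0.9966/2.702 = 0.3689.
φ₁ = arccos(0.3689) ≈ 68.4°.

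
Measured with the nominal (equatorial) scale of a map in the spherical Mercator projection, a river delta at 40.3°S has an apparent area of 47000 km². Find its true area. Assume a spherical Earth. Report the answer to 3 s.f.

For Mercator, h = k = sec φ (a conformal cylindrical projection has a single point scale, 1/cos φ).
Areal scale = k² = sec²φ = 1/cos²(40.3°) = 1/0.7627² = 1.719.
True area = apparent / (areal scale) = 47000 / 1.719 ≈ 27300 km².

27300 km²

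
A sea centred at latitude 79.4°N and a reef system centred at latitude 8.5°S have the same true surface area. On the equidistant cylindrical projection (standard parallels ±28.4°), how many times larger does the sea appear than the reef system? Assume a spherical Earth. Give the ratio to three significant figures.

5.38

In the equirectangular projection with standard parallel φ₀ = 28.4° (x = Rλ cos φ₀, y = Rφ), meridians are true-scale (h = 1) and the parallel scale is k = cos φ₀ / cos φ.
Areal scale at 79.4°: h·k = 1.000 × 4.782 = 4.782.
Areal scale at 8.5°: h·k = 1.000 × 0.8894 = 0.8894.
Ratio = 4.782/0.8894 ≈ 5.38.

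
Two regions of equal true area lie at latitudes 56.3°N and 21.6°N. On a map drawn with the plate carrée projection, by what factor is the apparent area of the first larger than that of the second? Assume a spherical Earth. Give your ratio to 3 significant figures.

Plate carrée maps x = Rλ, y = Rφ. The meridian scale is h = 1 and the parallel scale is k = 1/cos φ = sec φ.
Areal scale at 56.3°: h·k = 1.000 × 1.802 = 1.802.
Areal scale at 21.6°: h·k = 1.000 × 1.076 = 1.076.
Ratio = 1.802/1.076 ≈ 1.68.

1.68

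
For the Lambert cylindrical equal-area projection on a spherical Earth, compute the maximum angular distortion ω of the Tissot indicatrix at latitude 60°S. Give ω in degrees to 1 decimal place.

The Lambert cylindrical equal-area projection is the cylindrical equal-area projection with its standard parallel at the equator (φ₀ = 0). Cylindrical equal-area (φ₀ = 0°): h = cos φ / cos 0° along meridians, k = cos 0° / cos φ along parallels; h·k = 1.
At 60°: h = 0.5000, k = 2.000; principal scales a = 2.000, b = 0.5000.
sin(ω/2) = (a − b)/(a + b) = 1.500/2.500 = 0.6000, so ω = 2 arcsin(0.6000) ≈ 73.7°.

73.7°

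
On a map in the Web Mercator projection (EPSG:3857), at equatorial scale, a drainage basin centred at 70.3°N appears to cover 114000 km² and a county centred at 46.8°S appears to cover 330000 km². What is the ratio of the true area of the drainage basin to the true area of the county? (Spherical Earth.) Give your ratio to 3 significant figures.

0.0838

On Mercator the areal scale is sec²φ, so true area = apparent × cos²φ.
True area of drainage basin: 114000 × cos²(70.3°) = 114000 × 0.1136 = 12950 km².
True area of county: 330000 × cos²(46.8°) = 330000 × 0.4686 = 154600 km².
Ratio = 12950 / 154600 ≈ 0.0838.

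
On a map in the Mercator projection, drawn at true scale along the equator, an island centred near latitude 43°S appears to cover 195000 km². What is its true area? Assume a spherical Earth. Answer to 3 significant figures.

Mercator is conformal, so the point scale is isotropic: h = k = sec φ = 1/cos φ.
Areal scale = k² = sec²φ = 1/cos²(43°) = 1/0.7314² = 1.870.
True area = apparent / (areal scale) = 195000 / 1.870 ≈ 104000 km².

104000 km²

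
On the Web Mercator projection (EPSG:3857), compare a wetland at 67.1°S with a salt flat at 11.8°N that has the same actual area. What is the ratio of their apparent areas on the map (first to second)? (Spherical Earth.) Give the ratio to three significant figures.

Mercator areal scale is sec²φ.
At 67.1°: sec²(67.1°) = 1/0.3891² = 6.604.
At 11.8°: sec²(11.8°) = 1/0.9789² = 1.044.
Ratio = 6.604/1.044 = cos²(11.8°)/cos²(67.1°) ≈ 6.33.

6.33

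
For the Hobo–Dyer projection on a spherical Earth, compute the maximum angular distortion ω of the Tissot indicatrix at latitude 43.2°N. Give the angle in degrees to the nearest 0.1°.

The Hobo–Dyer projection is cylindrical equal-area with φ₀ = 37.5°. Cylindrical equal-area (φ₀ = 37.5°): h = cos φ / cos 37.5° along meridians, k = cos 37.5° / cos φ along parallels; h·k = 1.
At 43.2°: h = 0.9188, k = 1.088; principal scales a = 1.088, b = 0.9188.
sin(ω/2) = (a − b)/(a + b) = 0.1695/2.007 = 0.08444, so ω = 2 arcsin(0.08444) ≈ 9.7°.

9.7°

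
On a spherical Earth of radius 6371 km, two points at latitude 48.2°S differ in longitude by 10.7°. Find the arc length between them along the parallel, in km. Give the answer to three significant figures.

793 km

Arc length along a parallel = R cos φ · Δλ (with Δλ in radians).
= 6371 × cos 48.2° × (10.7° × π/180) = 6371 × 0.6665 × 0.1868 ≈ 793 km.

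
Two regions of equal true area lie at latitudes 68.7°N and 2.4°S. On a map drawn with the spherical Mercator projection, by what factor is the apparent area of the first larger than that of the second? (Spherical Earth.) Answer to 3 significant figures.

Mercator areal scale is sec²φ.
At 68.7°: sec²(68.7°) = 1/0.3633² = 7.579.
At 2.4°: sec²(2.4°) = 1/0.9991² = 1.002.
Ratio = 7.579/1.002 = cos²(2.4°)/cos²(68.7°) ≈ 7.57.

7.57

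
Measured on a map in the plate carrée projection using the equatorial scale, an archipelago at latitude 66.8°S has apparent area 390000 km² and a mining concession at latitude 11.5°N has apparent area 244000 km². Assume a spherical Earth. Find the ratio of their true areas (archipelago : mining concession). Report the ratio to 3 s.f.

0.643

On the plate carrée, areal scale = h·k = 1 × sec φ, so true area = apparent × cos φ.
True area of archipelago: 390000 × cos(66.8°) = 390000 × 0.3939 = 153600 km².
True area of mining concession: 244000 × cos(11.5°) = 244000 × 0.9799 = 239100 km².
Ratio = 153600 / 239100 ≈ 0.643.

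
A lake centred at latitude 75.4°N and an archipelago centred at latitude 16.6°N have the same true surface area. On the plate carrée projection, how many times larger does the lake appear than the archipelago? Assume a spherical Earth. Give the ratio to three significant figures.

3.80

Plate carrée maps x = Rλ, y = Rφ. The meridian scale is h = 1 and the parallel scale is k = 1/cos φ = sec φ.
Areal scale at 75.4°: h·k = 1.000 × 3.967 = 3.967.
Areal scale at 16.6°: h·k = 1.000 × 1.043 = 1.043.
Ratio = 3.967/1.043 ≈ 3.80.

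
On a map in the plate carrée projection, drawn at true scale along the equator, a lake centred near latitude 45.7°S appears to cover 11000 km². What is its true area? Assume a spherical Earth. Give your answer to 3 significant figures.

7680 km²

In the plate carrée (x = Rλ, y = Rφ), meridians are true-scale (h = 1) and parallels are stretched by k = sec φ.
Areal scale = h·k = 1 × sec φ; at 45.7°, h = 1.000, k = 1.432, so h·k = 1.432.
True area = apparent / (areal scale) = 11000 / 1.432 ≈ 7680 km².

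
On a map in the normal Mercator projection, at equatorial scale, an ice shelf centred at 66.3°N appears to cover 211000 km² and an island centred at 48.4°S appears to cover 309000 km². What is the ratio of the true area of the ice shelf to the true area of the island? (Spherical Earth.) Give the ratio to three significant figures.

0.250

Since Mercator area scale is 1/cos²φ, the true area equals the apparent area multiplied by cos²φ.
True area of ice shelf: 211000 × cos²(66.3°) = 211000 × 0.1616 = 34090 km².
True area of island: 309000 × cos²(48.4°) = 309000 × 0.4408 = 136200 km².
Ratio = 34090 / 136200 ≈ 0.250.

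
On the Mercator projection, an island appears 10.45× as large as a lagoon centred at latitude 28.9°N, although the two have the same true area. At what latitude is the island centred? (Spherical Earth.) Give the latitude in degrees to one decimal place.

Mercator areal scale is sec²φ, so apparent-area ratio = sec²φ₁ / sec²φ₂ = cos²φ₂ / cos²φ₁.
cos²φ₂ / cos²φ₁ = 10.45  ⇒  cos φ₁ = cos 28.9° / √10.45 = 0.8755/3.233 = 0.2708.
φ₁ = arccos(0.2708) ≈ 74.3°.

74.3°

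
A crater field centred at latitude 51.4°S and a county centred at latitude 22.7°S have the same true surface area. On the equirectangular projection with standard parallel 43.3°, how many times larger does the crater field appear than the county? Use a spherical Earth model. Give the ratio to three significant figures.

With standard parallel φ₀ = 43.3°, the equirectangular projection gives x = Rλ cos φ₀, y = Rφ, so h = 1 and k = cos 43.3° / cos φ.
Areal scale at 51.4°: h·k = 1.000 × 1.167 = 1.167.
Areal scale at 22.7°: h·k = 1.000 × 0.7889 = 0.7889.
Ratio = 1.167/0.7889 ≈ 1.48.

1.48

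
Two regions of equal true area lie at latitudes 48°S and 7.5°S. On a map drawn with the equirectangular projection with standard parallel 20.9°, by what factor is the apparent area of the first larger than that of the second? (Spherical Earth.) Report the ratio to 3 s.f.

The equidistant cylindrical projection with φ₀ = 20.9° has h = 1 (meridians true) and k = cos φ₀ / cos φ along parallels.
Areal scale at 48°: h·k = 1.000 × 1.396 = 1.396.
Areal scale at 7.5°: h·k = 1.000 × 0.9423 = 0.9423.
Ratio = 1.396/0.9423 ≈ 1.48.

1.48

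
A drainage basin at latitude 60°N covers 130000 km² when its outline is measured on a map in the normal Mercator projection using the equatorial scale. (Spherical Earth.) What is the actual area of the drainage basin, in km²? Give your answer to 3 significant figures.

For Mercator, h = k = sec φ (a conformal cylindrical projection has a single point scale, 1/cos φ).
Areal scale = k² = sec²φ = 1/cos²(60°) = 1/0.5000² = 4.000.
True area = apparent / (areal scale) = 130000 / 4.000 ≈ 32500 km².

32500 km²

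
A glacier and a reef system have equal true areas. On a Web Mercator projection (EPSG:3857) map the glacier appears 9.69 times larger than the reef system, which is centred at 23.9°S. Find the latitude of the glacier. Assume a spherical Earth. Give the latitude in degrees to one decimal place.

72.9°

On Mercator, (apparent₁)/(apparent₂) = sec²φ₁ / sec²φ₂ when true areas are equal.
cos²φ₂ / cos²φ₁ = 9.69  ⇒  cos φ₁ = cos 23.9° / √9.69 = 0.9143/3.113 = 0.2937.
φ₁ = arccos(0.2937) ≈ 72.9°.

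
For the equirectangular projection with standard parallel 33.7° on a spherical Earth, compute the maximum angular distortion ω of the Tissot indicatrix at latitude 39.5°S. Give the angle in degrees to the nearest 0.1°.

In the equirectangular projection with standard parallel φ₀ = 33.7° (x = Rλ cos φ₀, y = Rφ), meridians are true-scale (h = 1) and the parallel scale is k = cos φ₀ / cos φ.
At 39.5°: h = 1.000, k = 1.078; principal scales a = 1.078, b = 1.000.
sin(ω/2) = (a − b)/(a + b) = 0.07819/2.078 = 0.03762, so ω = 2 arcsin(0.03762) ≈ 4.3°.

4.3°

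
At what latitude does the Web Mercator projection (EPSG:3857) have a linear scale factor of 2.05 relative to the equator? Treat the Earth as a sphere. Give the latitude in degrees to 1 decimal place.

60.8°

Mercator scale is k = sec φ = 1/cos φ.
1/cos φ = 2.05  ⇒  cos φ = 0.4878  ⇒  φ = arccos(0.4878) ≈ 60.8°.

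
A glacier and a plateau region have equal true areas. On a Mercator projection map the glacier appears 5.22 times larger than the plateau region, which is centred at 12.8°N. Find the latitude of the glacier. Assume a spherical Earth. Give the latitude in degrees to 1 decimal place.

64.7°

Mercator areal scale is sec²φ, so apparent-area ratio = sec²φ₁ / sec²φ₂ = cos²φ₂ / cos²φ₁.
cos²φ₂ / cos²φ₁ = 5.22  ⇒  cos φ₁ = cos 12.8° / √5.22 = 0.9751/2.285 = 0.4268.
φ₁ = arccos(0.4268) ≈ 64.7°.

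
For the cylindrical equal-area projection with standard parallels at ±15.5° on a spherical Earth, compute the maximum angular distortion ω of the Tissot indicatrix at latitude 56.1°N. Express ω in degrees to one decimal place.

A cylindrical equal-area projection with standard parallel φ₀ has meridian scale h = cos φ / cos φ₀ and parallel scale k = cos φ₀ / cos φ (so areas are preserved, h·k = 1).
At 56.1°: h = 0.5788, k = 1.728; principal scales a = 1.728, b = 0.5788.
sin(ω/2) = (a − b)/(a + b) = 1.149/2.307 = 0.4981, so ω = 2 arcsin(0.4981) ≈ 59.8°.

59.8°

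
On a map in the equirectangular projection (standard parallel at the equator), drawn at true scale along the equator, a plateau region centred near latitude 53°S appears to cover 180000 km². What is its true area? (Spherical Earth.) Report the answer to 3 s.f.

Plate carrée maps x = Rλ, y = Rφ. The meridian scale is h = 1 and the parallel scale is k = 1/cos φ = sec φ.
Areal scale = h·k = 1 × sec φ; at 53°, h = 1.000, k = 1.662, so h·k = 1.662.
True area = apparent / (areal scale) = 180000 / 1.662 ≈ 108000 km².

108000 km²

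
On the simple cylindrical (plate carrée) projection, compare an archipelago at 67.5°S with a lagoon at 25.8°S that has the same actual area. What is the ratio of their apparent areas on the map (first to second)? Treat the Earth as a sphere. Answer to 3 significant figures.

2.35

In the plate carrée (x = Rλ, y = Rφ), meridians are true-scale (h = 1) and parallels are stretched by k = sec φ.
Areal scale at 67.5°: h·k = 1.000 × 2.613 = 2.613.
Areal scale at 25.8°: h·k = 1.000 × 1.111 = 1.111.
Ratio = 2.613/1.111 ≈ 2.35.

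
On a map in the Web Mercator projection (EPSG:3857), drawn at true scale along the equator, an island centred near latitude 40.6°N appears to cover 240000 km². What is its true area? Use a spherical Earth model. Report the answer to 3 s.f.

138000 km²

For Mercator, h = k = sec φ (a conformal cylindrical projection has a single point scale, 1/cos φ).
Areal scale = k² = sec²φ = 1/cos²(40.6°) = 1/0.7593² = 1.735.
True area = apparent / (areal scale) = 240000 / 1.735 ≈ 138000 km².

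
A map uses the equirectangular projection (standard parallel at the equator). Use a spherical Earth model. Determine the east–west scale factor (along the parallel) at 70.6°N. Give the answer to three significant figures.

3.01

Plate carrée maps x = Rλ, y = Rφ. The meridian scale is h = 1 and the parallel scale is k = 1/cos φ = sec φ.
k = 1/cos 70.6° = 1/0.3322 = 3.011.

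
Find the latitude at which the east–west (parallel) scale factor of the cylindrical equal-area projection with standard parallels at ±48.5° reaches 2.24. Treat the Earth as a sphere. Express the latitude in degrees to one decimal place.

72.8°

A cylindrical equal-area projection with standard parallel φ₀ has meridian scale h = cos φ / cos φ₀ and parallel scale k = cos φ₀ / cos φ (so areas are preserved, h·k = 1).
k = cos φ₀ / cos φ = 2.24  ⇒  cos φ = cos 48.5° / 2.24 = 0.2958.
φ = arccos(0.2958) ≈ 72.8°.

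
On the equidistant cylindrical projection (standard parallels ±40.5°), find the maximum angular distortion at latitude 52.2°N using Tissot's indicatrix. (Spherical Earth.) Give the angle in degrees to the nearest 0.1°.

The equidistant cylindrical projection with φ₀ = 40.5° has h = 1 (meridians true) and k = cos φ₀ / cos φ along parallels.
At 52.2°: h = 1.000, k = 1.241; principal scales a = 1.241, b = 1.000.
sin(ω/2) = (a − b)/(a + b) = 0.2407/2.241 = 0.1074, so ω = 2 arcsin(0.1074) ≈ 12.3°.

12.3°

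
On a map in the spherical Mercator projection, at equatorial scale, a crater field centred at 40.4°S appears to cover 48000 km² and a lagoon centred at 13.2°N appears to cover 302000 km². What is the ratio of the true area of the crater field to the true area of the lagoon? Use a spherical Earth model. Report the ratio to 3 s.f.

0.0972

Since Mercator area scale is 1/cos²φ, the true area equals the apparent area multiplied by cos²φ.
True area of crater field: 48000 × cos²(40.4°) = 48000 × 0.5799 = 27840 km².
True area of lagoon: 302000 × cos²(13.2°) = 302000 × 0.9479 = 286300 km².
Ratio = 27840 / 286300 ≈ 0.0972.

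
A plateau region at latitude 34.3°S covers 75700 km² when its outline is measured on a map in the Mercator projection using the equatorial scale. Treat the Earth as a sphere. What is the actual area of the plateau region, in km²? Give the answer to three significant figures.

51700 km²

Mercator is conformal, so the point scale is isotropic: h = k = sec φ = 1/cos φ.
Areal scale = k² = sec²φ = 1/cos²(34.3°) = 1/0.8261² = 1.465.
True area = apparent / (areal scale) = 75700 / 1.465 ≈ 51700 km².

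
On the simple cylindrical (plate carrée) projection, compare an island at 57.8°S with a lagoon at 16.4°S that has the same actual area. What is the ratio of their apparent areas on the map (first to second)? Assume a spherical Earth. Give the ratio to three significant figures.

Plate carrée maps x = Rλ, y = Rφ. The meridian scale is h = 1 and the parallel scale is k = 1/cos φ = sec φ.
Areal scale at 57.8°: h·k = 1.000 × 1.877 = 1.877.
Areal scale at 16.4°: h·k = 1.000 × 1.042 = 1.042.
Ratio = 1.877/1.042 ≈ 1.80.

1.80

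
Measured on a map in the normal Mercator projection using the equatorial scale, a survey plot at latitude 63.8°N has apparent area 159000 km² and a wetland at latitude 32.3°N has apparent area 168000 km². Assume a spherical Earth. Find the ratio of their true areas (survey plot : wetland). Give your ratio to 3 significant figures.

0.258

Mercator's areal exaggeration is sec²φ; hence true area = (apparent area) · cos²φ.
True area of survey plot: 159000 × cos²(63.8°) = 159000 × 0.1949 = 30990 km².
True area of wetland: 168000 × cos²(32.3°) = 168000 × 0.7145 = 120000 km².
Ratio = 30990 / 120000 ≈ 0.258.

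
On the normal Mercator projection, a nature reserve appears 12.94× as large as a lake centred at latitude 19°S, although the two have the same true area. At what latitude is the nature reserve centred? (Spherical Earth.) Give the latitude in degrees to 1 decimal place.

74.8°

For equal true areas on Mercator, apparent areas scale as sec²φ, so the ratio is cos²φ₂ / cos²φ₁.
cos²φ₂ / cos²φ₁ = 12.94  ⇒  cos φ₁ = cos 19° / √12.94 = 0.9455/3.597 = 0.2628.
φ₁ = arccos(0.2628) ≈ 74.8°.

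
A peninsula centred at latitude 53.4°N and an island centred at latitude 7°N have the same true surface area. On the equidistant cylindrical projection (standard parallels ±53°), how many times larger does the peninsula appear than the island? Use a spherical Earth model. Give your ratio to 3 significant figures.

1.66

With standard parallel φ₀ = 53°, the equirectangular projection gives x = Rλ cos φ₀, y = Rφ, so h = 1 and k = cos 53° / cos φ.
Areal scale at 53.4°: h·k = 1.000 × 1.009 = 1.009.
Areal scale at 7°: h·k = 1.000 × 0.6063 = 0.6063.
Ratio = 1.009/0.6063 ≈ 1.66.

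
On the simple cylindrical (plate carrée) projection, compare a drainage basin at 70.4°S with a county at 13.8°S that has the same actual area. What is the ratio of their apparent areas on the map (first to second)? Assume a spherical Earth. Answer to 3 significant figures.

Plate carrée maps x = Rλ, y = Rφ. The meridian scale is h = 1 and the parallel scale is k = 1/cos φ = sec φ.
Areal scale at 70.4°: h·k = 1.000 × 2.981 = 2.981.
Areal scale at 13.8°: h·k = 1.000 × 1.030 = 1.030.
Ratio = 2.981/1.030 ≈ 2.90.

2.90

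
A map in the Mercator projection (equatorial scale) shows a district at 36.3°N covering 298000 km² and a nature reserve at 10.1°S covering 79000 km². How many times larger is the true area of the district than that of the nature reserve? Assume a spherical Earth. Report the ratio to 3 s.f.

Since Mercator area scale is 1/cos²φ, the true area equals the apparent area multiplied by cos²φ.
True area of district: 298000 × cos²(36.3°) = 298000 × 0.6495 = 193600 km².
True area of nature reserve: 79000 × cos²(10.1°) = 79000 × 0.9692 = 76570 km².
Ratio = 193600 / 76570 ≈ 2.53.

2.53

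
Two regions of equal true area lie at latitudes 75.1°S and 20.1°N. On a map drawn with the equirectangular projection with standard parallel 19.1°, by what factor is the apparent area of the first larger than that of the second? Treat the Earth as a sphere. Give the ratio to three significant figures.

3.65

The equidistant cylindrical projection with φ₀ = 19.1° has h = 1 (meridians true) and k = cos φ₀ / cos φ along parallels.
Areal scale at 75.1°: h·k = 1.000 × 3.675 = 3.675.
Areal scale at 20.1°: h·k = 1.000 × 1.006 = 1.006.
Ratio = 3.675/1.006 ≈ 3.65.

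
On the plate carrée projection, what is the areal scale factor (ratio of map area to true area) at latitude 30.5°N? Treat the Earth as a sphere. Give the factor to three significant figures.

1.16

Plate carrée maps x = Rλ, y = Rφ. The meridian scale is h = 1 and the parallel scale is k = 1/cos φ = sec φ.
Areal scale = h·k = 1 × sec φ; at 30.5°, h = 1.000, k = 1.161, so h·k = 1.161.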